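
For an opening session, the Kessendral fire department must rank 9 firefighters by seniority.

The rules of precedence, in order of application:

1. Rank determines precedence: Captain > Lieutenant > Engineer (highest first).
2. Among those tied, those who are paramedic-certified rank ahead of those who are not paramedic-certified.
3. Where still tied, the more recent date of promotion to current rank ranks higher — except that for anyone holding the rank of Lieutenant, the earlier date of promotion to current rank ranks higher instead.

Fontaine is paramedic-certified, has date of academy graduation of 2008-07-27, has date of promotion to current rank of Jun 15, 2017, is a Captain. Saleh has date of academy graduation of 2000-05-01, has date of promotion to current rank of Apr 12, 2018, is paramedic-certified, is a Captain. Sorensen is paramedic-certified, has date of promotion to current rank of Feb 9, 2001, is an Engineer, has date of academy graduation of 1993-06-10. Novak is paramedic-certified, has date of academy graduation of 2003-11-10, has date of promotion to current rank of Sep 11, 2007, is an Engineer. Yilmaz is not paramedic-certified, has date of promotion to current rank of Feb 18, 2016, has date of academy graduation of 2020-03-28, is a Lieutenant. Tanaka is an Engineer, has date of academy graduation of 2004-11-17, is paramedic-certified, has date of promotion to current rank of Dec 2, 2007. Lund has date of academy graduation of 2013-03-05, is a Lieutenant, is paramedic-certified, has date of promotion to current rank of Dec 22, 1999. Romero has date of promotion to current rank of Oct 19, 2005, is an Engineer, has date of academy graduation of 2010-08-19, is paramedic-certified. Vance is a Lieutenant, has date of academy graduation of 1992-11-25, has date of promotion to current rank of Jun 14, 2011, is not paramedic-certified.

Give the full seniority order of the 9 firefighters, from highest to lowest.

By rank: Saleh and Fontaine (Captain); then Lund, Vance and Yilmaz (Lieutenant); then Tanaka, Novak, Romero and Sorensen (Engineer).
Saleh and Fontaine are each paramedic-certified, so the next rule applies.
Among Saleh and Fontaine, by date of promotion to current rank (later first): Saleh (Apr 12, 2018) before Fontaine (Jun 15, 2017).
Among Lund, Vance and Yilmaz, paramedic-certified before not paramedic-certified: Lund (paramedic-certified) before Vance and Yilmaz (not paramedic-certified).
Among Vance and Yilmaz, by date of promotion to current rank (earlier first) (reversed rule for this group): Vance (Jun 14, 2011) before Yilmaz (Feb 18, 2016).
Tanaka, Novak, Romero and Sorensen are each paramedic-certified, so the next rule applies.
Among Tanaka, Novak, Romero and Sorensen, by date of promotion to current rank (later first): Tanaka (Dec 2, 2007) before Novak (Sep 11, 2007) before Romero (Oct 19, 2005) before Sorensen (Feb 9, 2001).
Full order: Saleh, Fontaine, Lund, Vance, Yilmaz, Tanaka, Novak, Romero, Sorensen.

Saleh, Fontaine, Lund, Vance, Yilmaz, Tanaka, Novak, Romero, Sorensen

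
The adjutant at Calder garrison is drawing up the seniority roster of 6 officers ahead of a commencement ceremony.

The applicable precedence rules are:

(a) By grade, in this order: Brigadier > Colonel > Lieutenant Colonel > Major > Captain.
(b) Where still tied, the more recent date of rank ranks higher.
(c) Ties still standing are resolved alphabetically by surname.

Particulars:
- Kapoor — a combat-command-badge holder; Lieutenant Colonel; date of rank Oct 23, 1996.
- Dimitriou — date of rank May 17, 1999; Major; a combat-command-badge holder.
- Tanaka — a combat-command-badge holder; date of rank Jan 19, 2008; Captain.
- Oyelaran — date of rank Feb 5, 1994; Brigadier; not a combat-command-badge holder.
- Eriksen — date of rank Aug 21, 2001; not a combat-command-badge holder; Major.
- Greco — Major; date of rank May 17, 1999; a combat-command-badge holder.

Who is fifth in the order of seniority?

By grade: Oyelaran (Brigadier); then Kapoor (Lieutenant Colonel); then Eriksen, Dimitriou and Greco (Major); then Tanaka (Captain).
Among Eriksen, Dimitriou and Greco, by date of rank (later first): Eriksen (Aug 21, 2001) before Dimitriou and Greco (May 17, 1999).
Among Dimitriou and Greco, alphabetically by surname: Dimitriou before Greco.
Order: Oyelaran, Kapoor, Eriksen, Dimitriou, Greco, Tanaka.

Greco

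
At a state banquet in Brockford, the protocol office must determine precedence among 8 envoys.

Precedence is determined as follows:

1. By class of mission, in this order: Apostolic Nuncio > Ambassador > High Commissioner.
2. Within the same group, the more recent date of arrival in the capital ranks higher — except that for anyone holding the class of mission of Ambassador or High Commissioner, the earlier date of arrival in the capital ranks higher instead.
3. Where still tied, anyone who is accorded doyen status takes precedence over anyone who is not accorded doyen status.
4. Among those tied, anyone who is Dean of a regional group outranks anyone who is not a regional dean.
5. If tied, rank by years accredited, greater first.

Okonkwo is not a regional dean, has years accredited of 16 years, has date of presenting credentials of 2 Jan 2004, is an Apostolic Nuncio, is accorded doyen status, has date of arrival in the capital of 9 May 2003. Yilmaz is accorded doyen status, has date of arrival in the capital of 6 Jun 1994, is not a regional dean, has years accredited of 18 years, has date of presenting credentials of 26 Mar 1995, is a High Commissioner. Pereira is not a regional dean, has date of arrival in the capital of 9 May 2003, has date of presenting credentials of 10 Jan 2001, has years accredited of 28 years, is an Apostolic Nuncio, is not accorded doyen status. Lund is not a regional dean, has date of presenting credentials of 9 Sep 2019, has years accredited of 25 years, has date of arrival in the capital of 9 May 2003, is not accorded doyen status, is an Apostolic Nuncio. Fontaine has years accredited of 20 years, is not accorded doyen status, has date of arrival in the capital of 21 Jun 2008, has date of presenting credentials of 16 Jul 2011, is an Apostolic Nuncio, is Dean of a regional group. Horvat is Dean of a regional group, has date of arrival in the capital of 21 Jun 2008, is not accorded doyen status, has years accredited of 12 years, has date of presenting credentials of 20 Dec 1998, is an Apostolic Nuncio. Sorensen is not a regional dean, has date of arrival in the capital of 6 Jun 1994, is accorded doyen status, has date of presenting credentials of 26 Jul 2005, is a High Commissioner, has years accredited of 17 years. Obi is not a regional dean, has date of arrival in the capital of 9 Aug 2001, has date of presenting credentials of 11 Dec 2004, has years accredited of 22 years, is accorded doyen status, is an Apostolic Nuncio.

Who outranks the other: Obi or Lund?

Lund

By class of mission: Fontaine, Horvat, Okonkwo, Pereira, Lund and Obi (Apostolic Nuncio); then Yilmaz and Sorensen (High Commissioner).
Among Fontaine, Horvat, Okonkwo, Pereira, Lund and Obi, by date of arrival in the capital (later first): Fontaine and Horvat (21 Jun 2008) before Okonkwo, Pereira and Lund (9 May 2003) before Obi (9 Aug 2001).
Fontaine and Horvat are each not accorded doyen status, so the next rule applies.
Fontaine and Horvat are each Dean of a regional group, so the next rule applies.
Among Fontaine and Horvat, by years accredited (higher first): Fontaine (20 years) before Horvat (12 years).
Among Okonkwo, Pereira and Lund, accorded doyen status before not accorded doyen status: Okonkwo (accorded doyen status) before Pereira and Lund (not accorded doyen status).
Pereira and Lund are each not a regional dean, so the next rule applies.
Among Pereira and Lund, by years accredited (higher first): Pereira (28 years) before Lund (25 years).
Yilmaz and Sorensen both have date of arrival in the capital 6 Jun 1994, so the next rule applies.
Yilmaz and Sorensen are each accorded doyen status, so the next rule applies.
Yilmaz and Sorensen are each not a regional dean, so the next rule applies.
Among Yilmaz and Sorensen, by years accredited (higher first): Yilmaz (18 years) before Sorensen (17 years).
So Lund takes precedence.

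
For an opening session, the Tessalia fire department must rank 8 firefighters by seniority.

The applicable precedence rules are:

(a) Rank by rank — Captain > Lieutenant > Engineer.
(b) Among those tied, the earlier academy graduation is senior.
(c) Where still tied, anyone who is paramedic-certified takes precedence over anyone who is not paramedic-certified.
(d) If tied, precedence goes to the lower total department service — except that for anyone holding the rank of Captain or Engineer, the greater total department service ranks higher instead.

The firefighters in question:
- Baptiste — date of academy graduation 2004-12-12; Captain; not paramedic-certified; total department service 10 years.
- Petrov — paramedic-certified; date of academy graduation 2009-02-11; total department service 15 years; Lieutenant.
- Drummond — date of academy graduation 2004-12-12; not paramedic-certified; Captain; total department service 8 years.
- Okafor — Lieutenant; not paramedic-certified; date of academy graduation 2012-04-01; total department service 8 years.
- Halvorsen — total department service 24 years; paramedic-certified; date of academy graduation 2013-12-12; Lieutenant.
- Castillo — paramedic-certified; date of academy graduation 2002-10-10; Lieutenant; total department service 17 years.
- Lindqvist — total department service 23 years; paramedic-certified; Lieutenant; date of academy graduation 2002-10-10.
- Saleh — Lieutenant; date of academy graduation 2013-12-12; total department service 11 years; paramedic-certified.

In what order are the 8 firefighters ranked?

By rank: Baptiste and Drummond (Captain); then Castillo, Lindqvist, Petrov, Okafor, Saleh and Halvorsen (Lieutenant).
Baptiste and Drummond both have date of academy graduation 2004-12-12, so the next rule applies.
Baptiste and Drummond are each not paramedic-certified, so the next rule applies.
Among Baptiste and Drummond, by total department service (higher first) (reversed rule for this group): Baptiste (10 years) before Drummond (8 years).
Among Castillo, Lindqvist, Petrov, Okafor, Saleh and Halvorsen, by date of academy graduation (earlier first): Castillo and Lindqvist (2002-10-10) before Petrov (2009-02-11) before Okafor (2012-04-01) before Saleh and Halvorsen (2013-12-12).
Castillo and Lindqvist are each paramedic-certified, so the next rule applies.
Among Castillo and Lindqvist, by total department service (lower first): Castillo (17 years) before Lindqvist (23 years).
Saleh and Halvorsen are each paramedic-certified, so the next rule applies.
Among Saleh and Halvorsen, by total department service (lower first): Saleh (11 years) before Halvorsen (24 years).
Full order: Baptiste, Drummond, Castillo, Lindqvist, Petrov, Okafor, Saleh, Halvorsen.

Baptiste, Drummond, Castillo, Lindqvist, Petrov, Okafor, Saleh, Halvorsen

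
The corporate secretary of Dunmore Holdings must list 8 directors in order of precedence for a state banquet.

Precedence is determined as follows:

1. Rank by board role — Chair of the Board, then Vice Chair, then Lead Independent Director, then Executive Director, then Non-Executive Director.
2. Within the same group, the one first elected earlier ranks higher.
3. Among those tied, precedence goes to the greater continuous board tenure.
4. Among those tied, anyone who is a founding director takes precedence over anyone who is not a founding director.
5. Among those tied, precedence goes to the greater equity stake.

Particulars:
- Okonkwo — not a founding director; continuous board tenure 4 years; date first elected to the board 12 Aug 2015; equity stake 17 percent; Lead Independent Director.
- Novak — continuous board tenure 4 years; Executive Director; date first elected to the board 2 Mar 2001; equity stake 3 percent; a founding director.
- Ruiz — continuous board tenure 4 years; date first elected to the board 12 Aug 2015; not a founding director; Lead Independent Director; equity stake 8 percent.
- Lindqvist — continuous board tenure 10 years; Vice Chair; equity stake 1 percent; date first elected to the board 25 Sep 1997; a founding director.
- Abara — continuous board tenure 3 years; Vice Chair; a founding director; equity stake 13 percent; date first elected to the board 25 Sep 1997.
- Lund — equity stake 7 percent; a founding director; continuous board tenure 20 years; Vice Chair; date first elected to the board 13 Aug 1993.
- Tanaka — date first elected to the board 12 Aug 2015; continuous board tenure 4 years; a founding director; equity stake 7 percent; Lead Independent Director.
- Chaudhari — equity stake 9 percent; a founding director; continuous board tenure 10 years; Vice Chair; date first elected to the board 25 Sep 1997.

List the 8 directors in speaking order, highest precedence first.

Lund, Chaudhari, Lindqvist, Abara, Tanaka, Okonkwo, Ruiz, Novak

By board role: Lund, Chaudhari, Lindqvist and Abara (Vice Chair); then Tanaka, Okonkwo and Ruiz (Lead Independent Director); then Novak (Executive Director).
Among Lund, Chaudhari, Lindqvist and Abara, by date first elected to the board (earlier first): Lund (13 Aug 1993) before Chaudhari, Lindqvist and Abara (25 Sep 1997).
Among Chaudhari, Lindqvist and Abara, by continuous board tenure (higher first): Chaudhari and Lindqvist (10 years) before Abara (3 years).
Chaudhari and Lindqvist are each a founding director, so the next rule applies.
Among Chaudhari and Lindqvist, by equity stake (higher first): Chaudhari (9 percent) before Lindqvist (1 percent).
Tanaka, Okonkwo and Ruiz all have date first elected to the board 12 Aug 2015, so the next rule applies.
Tanaka, Okonkwo and Ruiz all have continuous board tenure 4 years, so the next rule applies.
Among Tanaka, Okonkwo and Ruiz, a founding director before not a founding director: Tanaka (a founding director) before Okonkwo and Ruiz (not a founding director).
Among Okonkwo and Ruiz, by equity stake (higher first): Okonkwo (17 percent) before Ruiz (8 percent).
Full order: Lund, Chaudhari, Lindqvist, Abara, Tanaka, Okonkwo, Ruiz, Novak.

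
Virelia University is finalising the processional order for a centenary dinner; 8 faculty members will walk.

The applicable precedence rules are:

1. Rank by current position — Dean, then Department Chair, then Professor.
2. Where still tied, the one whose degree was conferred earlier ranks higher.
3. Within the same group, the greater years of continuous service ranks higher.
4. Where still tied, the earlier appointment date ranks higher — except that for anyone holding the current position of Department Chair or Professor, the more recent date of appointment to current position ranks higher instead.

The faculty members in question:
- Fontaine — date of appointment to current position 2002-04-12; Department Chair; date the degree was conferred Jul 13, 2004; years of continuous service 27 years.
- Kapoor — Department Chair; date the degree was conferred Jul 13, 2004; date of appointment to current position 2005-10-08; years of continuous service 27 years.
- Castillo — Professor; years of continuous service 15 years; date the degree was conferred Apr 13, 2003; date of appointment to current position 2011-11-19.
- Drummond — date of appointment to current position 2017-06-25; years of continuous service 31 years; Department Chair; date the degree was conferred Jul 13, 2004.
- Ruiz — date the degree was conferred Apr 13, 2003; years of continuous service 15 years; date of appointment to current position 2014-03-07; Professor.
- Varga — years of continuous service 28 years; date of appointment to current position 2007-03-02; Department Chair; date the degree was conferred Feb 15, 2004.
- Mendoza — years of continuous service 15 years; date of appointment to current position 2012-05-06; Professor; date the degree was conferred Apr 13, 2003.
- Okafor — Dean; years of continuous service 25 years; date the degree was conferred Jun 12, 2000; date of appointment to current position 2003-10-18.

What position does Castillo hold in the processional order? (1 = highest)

By current position: Okafor (Dean); then Varga, Drummond, Kapoor and Fontaine (Department Chair); then Ruiz, Mendoza and Castillo (Professor).
Among Varga, Drummond, Kapoor and Fontaine, by date the degree was conferred (earlier first): Varga (Feb 15, 2004) before Drummond, Kapoor and Fontaine (Jul 13, 2004).
Among Drummond, Kapoor and Fontaine, by years of continuous service (higher first): Drummond (31 years) before Kapoor and Fontaine (27 years).
Among Kapoor and Fontaine, by date of appointment to current position (later first) (reversed rule for this group): Kapoor (2005-10-08) before Fontaine (2002-04-12).
Ruiz, Mendoza and Castillo all have date the degree was conferred Apr 13, 2003, so the next rule applies.
Ruiz, Mendoza and Castillo all have years of continuous service 15 years, so the next rule applies.
Among Ruiz, Mendoza and Castillo, by date of appointment to current position (later first) (reversed rule for this group): Ruiz (2014-03-07) before Mendoza (2012-05-06) before Castillo (2011-11-19).
Order: Okafor, Varga, Drummond, Kapoor, Fontaine, Ruiz, Mendoza, Castillo. So position 8.

8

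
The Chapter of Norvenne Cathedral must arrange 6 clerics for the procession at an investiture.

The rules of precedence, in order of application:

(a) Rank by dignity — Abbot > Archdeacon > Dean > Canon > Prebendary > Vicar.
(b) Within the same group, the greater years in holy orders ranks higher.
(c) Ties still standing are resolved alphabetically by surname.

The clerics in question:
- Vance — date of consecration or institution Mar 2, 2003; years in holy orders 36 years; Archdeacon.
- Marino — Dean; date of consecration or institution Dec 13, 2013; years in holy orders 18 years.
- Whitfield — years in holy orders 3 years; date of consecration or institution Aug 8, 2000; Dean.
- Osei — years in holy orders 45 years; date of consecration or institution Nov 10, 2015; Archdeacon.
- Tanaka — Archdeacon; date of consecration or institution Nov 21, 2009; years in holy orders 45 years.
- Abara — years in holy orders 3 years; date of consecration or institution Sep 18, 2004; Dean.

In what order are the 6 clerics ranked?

By dignity: Osei, Tanaka and Vance (Archdeacon); then Marino, Abara and Whitfield (Dean).
Among Osei, Tanaka and Vance, by years in holy orders (higher first): Osei and Tanaka (45 years) before Vance (36 years).
Among Osei and Tanaka, alphabetically by surname: Osei before Tanaka.
Among Marino, Abara and Whitfield, by years in holy orders (higher first): Marino (18 years) before Abara and Whitfield (3 years).
Among Abara and Whitfield, alphabetically by surname: Abara before Whitfield.
Full order: Osei, Tanaka, Vance, Marino, Abara, Whitfield.

Osei, Tanaka, Vance, Marino, Abara, Whitfield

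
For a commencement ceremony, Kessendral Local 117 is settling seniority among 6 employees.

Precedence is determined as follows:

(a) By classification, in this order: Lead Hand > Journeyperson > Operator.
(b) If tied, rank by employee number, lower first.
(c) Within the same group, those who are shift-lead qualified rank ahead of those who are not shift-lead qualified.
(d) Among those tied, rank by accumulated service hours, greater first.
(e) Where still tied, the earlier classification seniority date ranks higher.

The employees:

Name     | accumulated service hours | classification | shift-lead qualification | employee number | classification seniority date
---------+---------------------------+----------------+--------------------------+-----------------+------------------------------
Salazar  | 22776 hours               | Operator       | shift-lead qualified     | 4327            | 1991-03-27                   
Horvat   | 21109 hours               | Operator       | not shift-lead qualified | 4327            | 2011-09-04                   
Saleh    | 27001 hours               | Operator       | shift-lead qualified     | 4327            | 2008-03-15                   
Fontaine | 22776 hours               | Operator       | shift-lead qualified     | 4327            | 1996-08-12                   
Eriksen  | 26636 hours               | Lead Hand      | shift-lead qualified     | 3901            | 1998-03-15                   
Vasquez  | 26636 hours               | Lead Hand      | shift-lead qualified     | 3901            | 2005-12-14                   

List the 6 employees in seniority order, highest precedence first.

By classification: Eriksen and Vasquez (Lead Hand); then Saleh, Salazar, Fontaine and Horvat (Operator).
Eriksen and Vasquez both have employee number 3901, so the next rule applies.
Eriksen and Vasquez are each shift-lead qualified, so the next rule applies.
Eriksen and Vasquez both have accumulated service hours 26636 hours, so the next rule applies.
Among Eriksen and Vasquez, by classification seniority date (earlier first): Eriksen (1998-03-15) before Vasquez (2005-12-14).
Saleh, Salazar, Fontaine and Horvat all have employee number 4327, so the next rule applies.
Among Saleh, Salazar, Fontaine and Horvat, shift-lead qualified before not shift-lead qualified: Saleh, Salazar and Fontaine (shift-lead qualified) before Horvat (not shift-lead qualified).
Among Saleh, Salazar and Fontaine, by accumulated service hours (higher first): Saleh (27001 hours) before Salazar and Fontaine (22776 hours).
Among Salazar and Fontaine, by classification seniority date (earlier first): Salazar (1991-03-27) before Fontaine (1996-08-12).
Full order: Eriksen, Vasquez, Saleh, Salazar, Fontaine, Horvat.

Eriksen, Vasquez, Saleh, Salazar, Fontaine, Horvat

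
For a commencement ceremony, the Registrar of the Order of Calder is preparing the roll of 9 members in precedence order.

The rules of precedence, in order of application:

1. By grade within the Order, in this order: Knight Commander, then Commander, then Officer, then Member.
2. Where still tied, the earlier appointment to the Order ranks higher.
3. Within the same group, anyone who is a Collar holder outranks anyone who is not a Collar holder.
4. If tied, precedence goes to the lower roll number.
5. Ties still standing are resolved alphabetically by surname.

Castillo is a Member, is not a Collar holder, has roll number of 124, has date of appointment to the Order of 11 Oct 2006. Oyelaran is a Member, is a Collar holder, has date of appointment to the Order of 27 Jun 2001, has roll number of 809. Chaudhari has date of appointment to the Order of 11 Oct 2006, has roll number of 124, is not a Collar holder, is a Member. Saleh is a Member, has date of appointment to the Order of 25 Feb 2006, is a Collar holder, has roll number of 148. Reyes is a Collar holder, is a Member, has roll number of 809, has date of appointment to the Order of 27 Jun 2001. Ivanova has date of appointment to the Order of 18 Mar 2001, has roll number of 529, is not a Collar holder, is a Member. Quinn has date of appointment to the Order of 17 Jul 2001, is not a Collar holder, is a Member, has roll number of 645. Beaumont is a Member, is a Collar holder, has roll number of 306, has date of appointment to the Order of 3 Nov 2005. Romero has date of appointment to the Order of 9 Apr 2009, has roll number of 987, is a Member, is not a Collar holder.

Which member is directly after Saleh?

By grade within the Order: Ivanova, Oyelaran, Reyes, Quinn, Beaumont, Saleh, Castillo, Chaudhari and Romero (Member).
Among Ivanova, Oyelaran, Reyes, Quinn, Beaumont, Saleh, Castillo, Chaudhari and Romero, by date of appointment to the Order (earlier first): Ivanova (18 Mar 2001) before Oyelaran and Reyes (27 Jun 2001) before Quinn (17 Jul 2001) before Beaumont (3 Nov 2005) before Saleh (25 Feb 2006) before Castillo and Chaudhari (11 Oct 2006) before Romero (9 Apr 2009).
Oyelaran and Reyes are each a Collar holder, so the next rule applies.
Oyelaran and Reyes both have roll number 809, so the next rule applies.
Among Oyelaran and Reyes, alphabetically by surname: Oyelaran before Reyes.
Castillo and Chaudhari are each not a Collar holder, so the next rule applies.
Castillo and Chaudhari both have roll number 124, so the next rule applies.
Among Castillo and Chaudhari, alphabetically by surname: Castillo before Chaudhari.
Order: Ivanova, Oyelaran, Reyes, Quinn, Beaumont, Saleh, Castillo, Chaudhari, Romero.

Castillo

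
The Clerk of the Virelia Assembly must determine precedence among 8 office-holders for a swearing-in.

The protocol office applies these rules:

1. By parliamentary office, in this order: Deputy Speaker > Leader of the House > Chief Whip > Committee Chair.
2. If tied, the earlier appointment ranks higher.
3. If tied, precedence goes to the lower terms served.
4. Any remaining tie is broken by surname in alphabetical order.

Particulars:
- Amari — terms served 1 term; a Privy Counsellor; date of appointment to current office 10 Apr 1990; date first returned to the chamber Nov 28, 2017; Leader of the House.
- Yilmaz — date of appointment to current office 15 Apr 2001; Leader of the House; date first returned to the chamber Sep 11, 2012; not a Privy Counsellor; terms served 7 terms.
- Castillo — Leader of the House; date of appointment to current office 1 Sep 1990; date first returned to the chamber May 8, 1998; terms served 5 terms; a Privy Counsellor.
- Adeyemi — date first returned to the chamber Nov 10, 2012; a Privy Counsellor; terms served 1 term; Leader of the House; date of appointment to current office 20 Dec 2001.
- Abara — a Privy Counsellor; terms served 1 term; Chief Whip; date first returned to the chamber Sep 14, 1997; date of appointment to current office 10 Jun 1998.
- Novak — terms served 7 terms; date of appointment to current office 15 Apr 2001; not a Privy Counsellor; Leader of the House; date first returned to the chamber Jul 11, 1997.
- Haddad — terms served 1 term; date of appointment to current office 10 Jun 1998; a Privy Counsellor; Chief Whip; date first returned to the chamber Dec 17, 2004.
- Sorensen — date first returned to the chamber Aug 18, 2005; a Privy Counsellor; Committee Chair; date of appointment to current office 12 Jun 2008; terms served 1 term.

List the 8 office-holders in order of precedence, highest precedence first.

Amari, Castillo, Novak, Yilmaz, Adeyemi, Abara, Haddad, Sorensen

By parliamentary office: Amari, Castillo, Novak, Yilmaz and Adeyemi (Leader of the House); then Abara and Haddad (Chief Whip); then Sorensen (Committee Chair).
Among Amari, Castillo, Novak, Yilmaz and Adeyemi, by date of appointment to current office (earlier first): Amari (10 Apr 1990) before Castillo (1 Sep 1990) before Novak and Yilmaz (15 Apr 2001) before Adeyemi (20 Dec 2001).
Novak and Yilmaz both have terms served 7 terms, so the next rule applies.
Among Novak and Yilmaz, alphabetically by surname: Novak before Yilmaz.
Abara and Haddad both have date of appointment to current office 10 Jun 1998, so the next rule applies.
Abara and Haddad both have terms served 1 term, so the next rule applies.
Among Abara and Haddad, alphabetically by surname: Abara before Haddad.
Full order: Amari, Castillo, Novak, Yilmaz, Adeyemi, Abara, Haddad, Sorensen.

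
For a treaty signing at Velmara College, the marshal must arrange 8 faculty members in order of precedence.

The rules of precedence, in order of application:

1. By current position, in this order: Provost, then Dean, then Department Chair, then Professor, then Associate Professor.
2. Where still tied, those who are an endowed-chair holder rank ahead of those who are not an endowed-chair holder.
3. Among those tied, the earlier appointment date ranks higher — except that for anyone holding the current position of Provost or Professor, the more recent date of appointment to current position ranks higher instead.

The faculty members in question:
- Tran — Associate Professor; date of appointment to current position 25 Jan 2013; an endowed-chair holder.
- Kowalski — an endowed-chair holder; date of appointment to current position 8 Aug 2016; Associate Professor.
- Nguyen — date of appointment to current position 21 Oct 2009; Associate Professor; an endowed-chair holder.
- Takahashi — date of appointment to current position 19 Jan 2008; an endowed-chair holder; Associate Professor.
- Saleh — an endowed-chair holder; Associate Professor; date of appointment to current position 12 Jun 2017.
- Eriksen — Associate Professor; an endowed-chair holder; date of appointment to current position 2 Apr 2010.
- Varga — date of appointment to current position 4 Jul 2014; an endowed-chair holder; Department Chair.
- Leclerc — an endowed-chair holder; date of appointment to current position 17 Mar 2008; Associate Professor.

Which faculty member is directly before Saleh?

Kowalski

By current position: Varga (Department Chair); then Takahashi, Leclerc, Nguyen, Eriksen, Tran, Kowalski and Saleh (Associate Professor).
Takahashi, Leclerc, Nguyen, Eriksen, Tran, Kowalski and Saleh are each an endowed-chair holder, so the next rule applies.
Among Takahashi, Leclerc, Nguyen, Eriksen, Tran, Kowalski and Saleh, by date of appointment to current position (earlier first): Takahashi (19 Jan 2008) before Leclerc (17 Mar 2008) before Nguyen (21 Oct 2009) before Eriksen (2 Apr 2010) before Tran (25 Jan 2013) before Kowalski (8 Aug 2016) before Saleh (12 Jun 2017).
Order: Varga, Takahashi, Leclerc, Nguyen, Eriksen, Tran, Kowalski, Saleh.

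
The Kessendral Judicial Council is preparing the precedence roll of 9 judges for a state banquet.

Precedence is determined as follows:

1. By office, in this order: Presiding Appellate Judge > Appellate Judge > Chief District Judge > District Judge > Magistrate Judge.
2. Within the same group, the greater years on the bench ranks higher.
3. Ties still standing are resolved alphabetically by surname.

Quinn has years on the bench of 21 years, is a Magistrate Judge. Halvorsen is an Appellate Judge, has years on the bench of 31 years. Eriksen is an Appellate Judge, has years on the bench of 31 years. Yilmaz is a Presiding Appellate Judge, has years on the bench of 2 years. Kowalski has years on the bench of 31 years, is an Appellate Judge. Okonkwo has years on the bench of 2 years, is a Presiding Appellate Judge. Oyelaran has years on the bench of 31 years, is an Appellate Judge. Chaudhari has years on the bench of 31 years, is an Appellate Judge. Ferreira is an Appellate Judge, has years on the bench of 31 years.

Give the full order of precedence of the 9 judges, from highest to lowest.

Okonkwo, Yilmaz, Chaudhari, Eriksen, Ferreira, Halvorsen, Kowalski, Oyelaran, Quinn

By office: Okonkwo and Yilmaz (Presiding Appellate Judge); then Chaudhari, Eriksen, Ferreira, Halvorsen, Kowalski and Oyelaran (Appellate Judge); then Quinn (Magistrate Judge).
Okonkwo and Yilmaz both have years on the bench 2 years, so the next rule applies.
Among Okonkwo and Yilmaz, alphabetically by surname: Okonkwo before Yilmaz.
Chaudhari, Eriksen, Ferreira, Halvorsen, Kowalski and Oyelaran all have years on the bench 31 years, so the next rule applies.
Among Chaudhari, Eriksen, Ferreira, Halvorsen, Kowalski and Oyelaran, alphabetically by surname: Chaudhari before Eriksen before Ferreira before Halvorsen before Kowalski before Oyelaran.
Full order: Okonkwo, Yilmaz, Chaudhari, Eriksen, Ferreira, Halvorsen, Kowalski, Oyelaran, Quinn.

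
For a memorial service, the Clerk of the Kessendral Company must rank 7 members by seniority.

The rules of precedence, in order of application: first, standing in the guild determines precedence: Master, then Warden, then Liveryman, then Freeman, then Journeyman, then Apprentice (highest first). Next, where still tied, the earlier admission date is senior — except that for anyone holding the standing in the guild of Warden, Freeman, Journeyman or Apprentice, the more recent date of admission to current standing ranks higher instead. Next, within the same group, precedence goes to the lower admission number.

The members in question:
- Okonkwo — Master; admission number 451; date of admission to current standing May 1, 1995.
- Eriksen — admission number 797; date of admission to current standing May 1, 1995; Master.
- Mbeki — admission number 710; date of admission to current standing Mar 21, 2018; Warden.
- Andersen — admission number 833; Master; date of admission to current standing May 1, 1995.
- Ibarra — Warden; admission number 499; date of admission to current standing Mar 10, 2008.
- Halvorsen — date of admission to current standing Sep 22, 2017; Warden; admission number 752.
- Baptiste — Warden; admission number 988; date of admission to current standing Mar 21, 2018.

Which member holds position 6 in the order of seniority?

By standing in the guild: Okonkwo, Eriksen and Andersen (Master); then Mbeki, Baptiste, Halvorsen and Ibarra (Warden).
Okonkwo, Eriksen and Andersen all have date of admission to current standing May 1, 1995, so the next rule applies.
Among Okonkwo, Eriksen and Andersen, by admission number (lower first): Okonkwo (451) before Eriksen (797) before Andersen (833).
Among Mbeki, Baptiste, Halvorsen and Ibarra, by date of admission to current standing (later first) (reversed rule for this group): Mbeki and Baptiste (Mar 21, 2018) before Halvorsen (Sep 22, 2017) before Ibarra (Mar 10, 2008).
Among Mbeki and Baptiste, by admission number (lower first): Mbeki (710) before Baptiste (988).
Order: Okonkwo, Eriksen, Andersen, Mbeki, Baptiste, Halvorsen, Ibarra.

Halvorsen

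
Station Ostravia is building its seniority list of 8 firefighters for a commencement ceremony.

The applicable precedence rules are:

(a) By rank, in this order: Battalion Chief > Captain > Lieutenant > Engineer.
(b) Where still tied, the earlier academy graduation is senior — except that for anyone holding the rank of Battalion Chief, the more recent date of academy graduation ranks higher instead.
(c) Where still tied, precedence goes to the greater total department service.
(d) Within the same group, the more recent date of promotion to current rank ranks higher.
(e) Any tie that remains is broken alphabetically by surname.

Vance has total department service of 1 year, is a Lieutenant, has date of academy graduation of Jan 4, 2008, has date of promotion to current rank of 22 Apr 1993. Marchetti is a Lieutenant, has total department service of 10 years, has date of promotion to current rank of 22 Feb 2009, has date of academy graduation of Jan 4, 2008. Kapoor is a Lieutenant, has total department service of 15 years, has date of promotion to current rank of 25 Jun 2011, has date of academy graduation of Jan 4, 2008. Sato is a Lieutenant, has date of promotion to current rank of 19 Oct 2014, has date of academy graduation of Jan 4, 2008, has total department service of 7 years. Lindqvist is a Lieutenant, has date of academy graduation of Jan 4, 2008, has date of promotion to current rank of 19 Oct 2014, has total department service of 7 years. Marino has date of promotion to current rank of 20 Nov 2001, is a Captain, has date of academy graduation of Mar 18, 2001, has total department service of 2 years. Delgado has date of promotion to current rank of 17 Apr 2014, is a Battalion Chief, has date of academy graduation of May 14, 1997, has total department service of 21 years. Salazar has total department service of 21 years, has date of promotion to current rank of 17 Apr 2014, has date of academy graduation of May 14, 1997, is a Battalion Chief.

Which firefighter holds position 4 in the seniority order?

Kapoor

By rank: Delgado and Salazar (Battalion Chief); then Marino (Captain); then Kapoor, Marchetti, Lindqvist, Sato and Vance (Lieutenant).
Delgado and Salazar both have date of academy graduation May 14, 1997, so the next rule applies.
Delgado and Salazar both have total department service 21 years, so the next rule applies.
Delgado and Salazar both have date of promotion to current rank 17 Apr 2014, so the next rule applies.
Among Delgado and Salazar, alphabetically by surname: Delgado before Salazar.
Kapoor, Marchetti, Lindqvist, Sato and Vance all have date of academy graduation Jan 4, 2008, so the next rule applies.
Among Kapoor, Marchetti, Lindqvist, Sato and Vance, by total department service (higher first): Kapoor (15 years) before Marchetti (10 years) before Lindqvist and Sato (7 years) before Vance (1 year).
Lindqvist and Sato both have date of promotion to current rank 19 Oct 2014, so the next rule applies.
Among Lindqvist and Sato, alphabetically by surname: Lindqvist before Sato.
Order: Delgado, Salazar, Marino, Kapoor, Marchetti, Lindqvist, Sato, Vance.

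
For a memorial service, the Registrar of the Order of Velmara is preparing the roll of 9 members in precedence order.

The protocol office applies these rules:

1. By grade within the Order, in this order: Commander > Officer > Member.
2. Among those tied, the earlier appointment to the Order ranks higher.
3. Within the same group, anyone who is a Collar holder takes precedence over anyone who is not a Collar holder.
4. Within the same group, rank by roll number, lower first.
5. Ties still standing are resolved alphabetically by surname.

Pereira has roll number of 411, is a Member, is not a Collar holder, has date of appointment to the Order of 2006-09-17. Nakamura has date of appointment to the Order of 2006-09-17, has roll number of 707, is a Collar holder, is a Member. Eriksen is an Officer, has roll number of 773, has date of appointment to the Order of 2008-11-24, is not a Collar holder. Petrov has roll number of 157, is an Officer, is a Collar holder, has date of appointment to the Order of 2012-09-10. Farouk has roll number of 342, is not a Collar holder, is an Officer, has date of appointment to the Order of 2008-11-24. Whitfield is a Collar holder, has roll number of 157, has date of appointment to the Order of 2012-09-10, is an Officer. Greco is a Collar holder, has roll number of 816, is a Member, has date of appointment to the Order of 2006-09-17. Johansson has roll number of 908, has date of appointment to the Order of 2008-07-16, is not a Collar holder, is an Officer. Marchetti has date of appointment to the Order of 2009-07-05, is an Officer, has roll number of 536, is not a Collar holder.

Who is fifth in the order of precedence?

By grade within the Order: Johansson, Farouk, Eriksen, Marchetti, Petrov and Whitfield (Officer); then Nakamura, Greco and Pereira (Member).
Among Johansson, Farouk, Eriksen, Marchetti, Petrov and Whitfield, by date of appointment to the Order (earlier first): Johansson (2008-07-16) before Farouk and Eriksen (2008-11-24) before Marchetti (2009-07-05) before Petrov and Whitfield (2012-09-10).
Farouk and Eriksen are each not a Collar holder, so the next rule applies.
Among Farouk and Eriksen, by roll number (lower first): Farouk (342) before Eriksen (773).
Petrov and Whitfield are each a Collar holder, so the next rule applies.
Petrov and Whitfield both have roll number 157, so the next rule applies.
Among Petrov and Whitfield, alphabetically by surname: Petrov before Whitfield.
Nakamura, Greco and Pereira all have date of appointment to the Order 2006-09-17, so the next rule applies.
Among Nakamura, Greco and Pereira, a Collar holder before not a Collar holder: Nakamura and Greco (a Collar holder) before Pereira (not a Collar holder).
Among Nakamura and Greco, by roll number (lower first): Nakamura (707) before Greco (816).
Order: Johansson, Farouk, Eriksen, Marchetti, Petrov, Whitfield, Nakamura, Greco, Pereira.

Petrov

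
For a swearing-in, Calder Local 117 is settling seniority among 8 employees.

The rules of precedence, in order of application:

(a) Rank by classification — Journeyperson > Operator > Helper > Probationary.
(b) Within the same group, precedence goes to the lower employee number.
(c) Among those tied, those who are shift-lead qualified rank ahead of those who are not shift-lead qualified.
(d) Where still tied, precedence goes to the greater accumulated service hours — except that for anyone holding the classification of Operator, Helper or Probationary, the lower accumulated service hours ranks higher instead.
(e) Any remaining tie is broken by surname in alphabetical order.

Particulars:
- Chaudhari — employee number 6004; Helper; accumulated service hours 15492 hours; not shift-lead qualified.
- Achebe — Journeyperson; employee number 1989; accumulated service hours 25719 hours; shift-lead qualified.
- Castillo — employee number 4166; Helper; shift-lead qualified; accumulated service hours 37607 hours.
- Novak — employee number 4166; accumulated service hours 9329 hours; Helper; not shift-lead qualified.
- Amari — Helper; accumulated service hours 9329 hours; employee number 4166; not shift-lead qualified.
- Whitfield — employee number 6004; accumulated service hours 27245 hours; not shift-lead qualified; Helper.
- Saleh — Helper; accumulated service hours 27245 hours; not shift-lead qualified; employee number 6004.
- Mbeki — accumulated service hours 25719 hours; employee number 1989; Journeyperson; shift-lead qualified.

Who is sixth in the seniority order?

By classification: Achebe and Mbeki (Journeyperson); then Castillo, Amari, Novak, Chaudhari, Saleh and Whitfield (Helper).
Achebe and Mbeki both have employee number 1989, so the next rule applies.
Achebe and Mbeki are each shift-lead qualified, so the next rule applies.
Achebe and Mbeki both have accumulated service hours 25719 hours, so the next rule applies.
Among Achebe and Mbeki, alphabetically by surname: Achebe before Mbeki.
Among Castillo, Amari, Novak, Chaudhari, Saleh and Whitfield, by employee number (lower first): Castillo, Amari and Novak (4166) before Chaudhari, Saleh and Whitfield (6004).
Among Castillo, Amari and Novak, shift-lead qualified before not shift-lead qualified: Castillo (shift-lead qualified) before Amari and Novak (not shift-lead qualified).
Amari and Novak both have accumulated service hours 9329 hours, so the next rule applies.
Among Amari and Novak, alphabetically by surname: Amari before Novak.
Chaudhari, Saleh and Whitfield are each not shift-lead qualified, so the next rule applies.
Among Chaudhari, Saleh and Whitfield, by accumulated service hours (lower first) (reversed rule for this group): Chaudhari (15492 hours) before Saleh and Whitfield (27245 hours).
Among Saleh and Whitfield, alphabetically by surname: Saleh before Whitfield.
Order: Achebe, Mbeki, Castillo, Amari, Novak, Chaudhari, Saleh, Whitfield.

Chaudhari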